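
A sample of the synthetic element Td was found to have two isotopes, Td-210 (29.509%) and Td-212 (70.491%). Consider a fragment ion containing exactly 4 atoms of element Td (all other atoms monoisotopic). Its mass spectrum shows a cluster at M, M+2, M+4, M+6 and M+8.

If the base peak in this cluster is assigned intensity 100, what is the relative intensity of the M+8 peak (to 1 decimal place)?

59.7

(0.29509 + 0.70491)^4 gives M 0.0076, M+2 0.0725, M+4 0.2596, M+6 0.4134, M+8 0.2469; the largest is M+6.
P(M+6) = C(4,3) × 0.29509^1 × 0.70491^3 = 4 × 0.29509 × 0.35026845 = 0.413443 (base)
P(M+8) = C(4,4) × 0.29509^0 × 0.70491^4 = 1 × 1.0000 × 0.24690773 = 0.246908
Relative intensity = 0.246908 / 0.413443 × 100 = 59.7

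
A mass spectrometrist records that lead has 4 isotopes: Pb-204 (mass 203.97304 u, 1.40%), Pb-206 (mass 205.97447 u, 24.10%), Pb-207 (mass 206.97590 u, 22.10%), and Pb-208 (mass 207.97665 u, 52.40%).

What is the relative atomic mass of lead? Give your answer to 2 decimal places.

207.22 u

Weight each isotope mass by its fractional abundance: 0.0140 × 203.97304 + 0.2410 × 205.97447 + 0.2210 × 206.97590 + 0.5240 × 207.97665
= 2.855623 + 49.639847 + 45.741674 + 108.979765 = 207.216909 u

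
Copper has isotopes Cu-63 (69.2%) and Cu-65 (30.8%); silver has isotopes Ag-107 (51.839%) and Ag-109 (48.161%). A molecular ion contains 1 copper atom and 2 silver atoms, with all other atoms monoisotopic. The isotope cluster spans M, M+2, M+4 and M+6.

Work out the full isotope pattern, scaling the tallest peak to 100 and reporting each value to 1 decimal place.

43.4 : 100.0 : 73.4 : 16.7

Copper pattern (n=1): 0.6920 : 0.3080
Silver pattern (n=2): 0.26872819 : 0.49932362 : 0.23194819
Convolve the two distributions (both contribute in 2-u steps):
  M: 0.6920×0.26872819 = 0.185960
  M+2: 0.6920×0.49932362 + 0.3080×0.26872819 = 0.428300
  M+4: 0.6920×0.23194819 + 0.3080×0.49932362 = 0.314300
  M+6: 0.3080×0.23194819 = 0.071440
Scale to base peak (0.428300) = 100: 43.4 : 100.0 : 73.4 : 16.7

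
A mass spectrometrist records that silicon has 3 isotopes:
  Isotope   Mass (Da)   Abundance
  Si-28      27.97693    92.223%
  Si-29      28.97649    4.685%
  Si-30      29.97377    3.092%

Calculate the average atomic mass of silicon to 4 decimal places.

Ar = Σ fᵢ·mᵢ = 0.92223 × 27.97693 + 0.04685 × 28.97649 + 0.03092 × 29.97377
= 25.801164 + 1.357549 + 0.926789 = 28.085502 Da

28.0855 Da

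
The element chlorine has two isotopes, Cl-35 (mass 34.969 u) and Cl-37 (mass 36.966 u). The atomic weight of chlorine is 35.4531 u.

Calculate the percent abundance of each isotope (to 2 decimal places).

Let x be the fractional abundance of Cl-35; then Cl-37 has abundance 1 − x.
34.969·x + 36.966·(1 − x) = 35.4531
(34.969 − 36.966)·x = 35.4531 − 36.966
x = -1.5129 / -1.997 = 0.75759 → 75.76% Cl-35, 24.24% Cl-37.

Cl-35: 75.76%, Cl-37: 24.24%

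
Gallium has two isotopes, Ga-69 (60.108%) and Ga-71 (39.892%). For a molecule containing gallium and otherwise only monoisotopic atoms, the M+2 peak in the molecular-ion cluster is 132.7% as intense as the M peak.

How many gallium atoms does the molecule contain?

With n Ga atoms, P(M+2)/P(M) = C(n,1)·p^(n−1)q / p^n = n·q/p = n · 0.39892/0.60108.
n = 1.327 × 0.60108/0.39892 = 2.00 ≈ 2

2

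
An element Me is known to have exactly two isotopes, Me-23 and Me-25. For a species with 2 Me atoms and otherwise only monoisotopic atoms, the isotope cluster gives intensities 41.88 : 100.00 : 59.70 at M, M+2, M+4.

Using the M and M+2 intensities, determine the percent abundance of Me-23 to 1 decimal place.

45.6%

Write p for the Me-23 fraction. I(M+2)/I(M) = [C(2,1)·p^1·(1−p)] / p^2 = 2·(1−p)/p = 100.00/41.88 = 2.3878
(1−p)/p = 2.3878/2 = 1.1939  ⇒  p = 1/(1 + 1.1939) = 0.4558
Me-23: 45.6%, Me-25: 54.4%.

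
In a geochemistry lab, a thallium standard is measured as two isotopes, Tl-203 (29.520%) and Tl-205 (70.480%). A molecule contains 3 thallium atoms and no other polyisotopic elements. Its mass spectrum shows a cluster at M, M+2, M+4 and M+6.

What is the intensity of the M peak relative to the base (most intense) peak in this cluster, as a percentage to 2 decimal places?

Term probabilities: M 0.0257, M+2 0.1843, M+4 0.4399, M+6 0.3501. Base peak = M+4.
P(M+4) = C(3,2) × 0.29520^1 × 0.70480^2 = 3 × 0.2952 × 0.49674304 = 0.439916 (base)
P(M) = C(3,0) × 0.29520^3 × 0.70480^0 = 1 × 0.02572463 × 1.0000 = 0.025725
Relative intensity = 0.025725 / 0.439916 × 100 = 5.85

5.85%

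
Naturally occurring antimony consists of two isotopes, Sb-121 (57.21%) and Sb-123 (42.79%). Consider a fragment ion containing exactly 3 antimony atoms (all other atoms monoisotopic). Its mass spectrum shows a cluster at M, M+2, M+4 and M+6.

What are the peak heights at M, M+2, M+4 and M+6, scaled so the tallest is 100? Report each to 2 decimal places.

44.57 : 100.00 : 74.79 : 18.65

The 3 Sb atoms are independent, so intensities follow the terms of (0.5721 + 0.4279)^3.
P(M) = 0.5721^3 = 0.187247
P(M+2) = 3 × 0.5721^2 × 0.4279^1 = 0.420153
P(M+4) = 3 × 0.5721^1 × 0.4279^2 = 0.314252
P(M+6) = 0.4279^3 = 0.078348
The M+2 peak is largest (0.420153); scaling to 100 gives 44.57 : 100.00 : 74.79 : 18.65.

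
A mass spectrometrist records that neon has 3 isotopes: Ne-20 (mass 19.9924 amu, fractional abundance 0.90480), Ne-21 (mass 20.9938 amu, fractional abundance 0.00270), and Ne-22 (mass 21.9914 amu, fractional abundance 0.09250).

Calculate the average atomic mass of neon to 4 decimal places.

20.1800 amu

Ar = Σ fᵢ·mᵢ = 0.90480 × 19.9924 + 0.00270 × 20.9938 + 0.09250 × 21.9914
= 18.08912 + 0.05668 + 2.03420 = 20.18000 amu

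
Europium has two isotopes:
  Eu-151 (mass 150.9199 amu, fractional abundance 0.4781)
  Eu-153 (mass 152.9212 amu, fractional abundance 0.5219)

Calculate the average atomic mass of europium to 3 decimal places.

Ar = Σ fᵢ·mᵢ = 0.4781 × 150.9199 + 0.5219 × 152.9212
= 72.15480 + 79.80957 = 151.96437 amu

151.964 amu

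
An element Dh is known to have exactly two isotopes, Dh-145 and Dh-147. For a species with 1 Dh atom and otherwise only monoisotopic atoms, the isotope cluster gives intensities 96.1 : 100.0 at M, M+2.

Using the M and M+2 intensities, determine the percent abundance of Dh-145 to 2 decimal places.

49.01%

If p is the fraction of Dh that is Dh-145, then I(M+2)/I(M) = [C(1,1)·p^0·(1−p)] / p^1 = 1·(1−p)/p = 100.0/96.1 = 1.0406
(1−p)/p = 1.0406/1 = 1.0406  ⇒  p = 1/(1 + 1.0406) = 0.4901
Dh-145: 49.01%, Dh-147: 50.99%.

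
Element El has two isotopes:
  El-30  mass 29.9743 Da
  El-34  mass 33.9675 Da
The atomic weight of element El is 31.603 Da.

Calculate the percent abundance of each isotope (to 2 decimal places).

Writing the weighted mean with unknown fraction x of El-30:
29.9743·x + 33.9675·(1 − x) = 31.603
(29.9743 − 33.9675)·x = 31.603 − 33.9675
x = -2.3645 / -3.9932 = 0.59213 → 59.21% El-30, 40.79% El-34.

El-30: 59.21%, El-34: 40.79%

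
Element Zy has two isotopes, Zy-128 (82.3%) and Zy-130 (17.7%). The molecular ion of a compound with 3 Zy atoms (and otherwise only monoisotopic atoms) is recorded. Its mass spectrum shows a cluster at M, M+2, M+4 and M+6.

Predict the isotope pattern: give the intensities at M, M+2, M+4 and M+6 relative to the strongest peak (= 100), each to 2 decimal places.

100.00 : 64.52 : 13.88 : 0.99

Each Zy atom is independently Zy-128 (p = 0.823) or Zy-130 (q = 0.177); the cluster is the binomial expansion (p + q)^3.
P(M) = 0.823^3 = 0.557442
P(M+2) = 3 × 0.823^2 × 0.177^1 = 0.359662
P(M+4) = 3 × 0.823^1 × 0.177^2 = 0.077351
P(M+6) = 0.177^3 = 0.005545
The M peak is largest (0.557442); scaling to 100 gives 100.00 : 64.52 : 13.88 : 0.99.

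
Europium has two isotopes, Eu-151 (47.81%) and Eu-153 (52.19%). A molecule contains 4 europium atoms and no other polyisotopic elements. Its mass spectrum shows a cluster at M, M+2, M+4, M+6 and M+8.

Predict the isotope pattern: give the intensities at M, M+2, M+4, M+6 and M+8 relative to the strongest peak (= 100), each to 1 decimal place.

Expanding (0.4781 + 0.5219)^4:
P(M) = 0.4781^4 = 0.052249
P(M+2) = 4 × 0.4781^3 × 0.5219^1 = 0.228141
P(M+4) = 6 × 0.4781^2 × 0.5219^2 = 0.373563
P(M+6) = 4 × 0.4781^1 × 0.5219^3 = 0.271857
P(M+8) = 0.5219^4 = 0.074191
The M+4 peak is largest (0.373563); scaling to 100 gives 14.0 : 61.1 : 100.0 : 72.8 : 19.9.

14.0 : 61.1 : 100.0 : 72.8 : 19.9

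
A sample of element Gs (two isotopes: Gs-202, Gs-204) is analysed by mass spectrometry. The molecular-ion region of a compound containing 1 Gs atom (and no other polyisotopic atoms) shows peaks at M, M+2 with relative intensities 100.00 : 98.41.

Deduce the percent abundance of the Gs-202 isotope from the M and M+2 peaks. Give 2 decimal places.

50.40%

If p is the fraction of Gs that is Gs-202, then I(M+2)/I(M) = [C(1,1)·p^0·(1−p)] / p^1 = 1·(1−p)/p = 98.41/100.00 = 0.9841
(1−p)/p = 0.9841/1 = 0.9841  ⇒  p = 1/(1 + 0.9841) = 0.5040
Gs-202: 50.40%, Gs-204: 49.60%.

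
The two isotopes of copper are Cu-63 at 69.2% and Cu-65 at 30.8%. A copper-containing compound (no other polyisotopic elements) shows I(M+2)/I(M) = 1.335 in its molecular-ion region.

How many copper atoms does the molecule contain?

With n Cu atoms, P(M+2)/P(M) = C(n,1)·p^(n−1)q / p^n = n·q/p = n · 0.308/0.692.
n = 1.335 × 0.692/0.308 = 3.00 ≈ 3

3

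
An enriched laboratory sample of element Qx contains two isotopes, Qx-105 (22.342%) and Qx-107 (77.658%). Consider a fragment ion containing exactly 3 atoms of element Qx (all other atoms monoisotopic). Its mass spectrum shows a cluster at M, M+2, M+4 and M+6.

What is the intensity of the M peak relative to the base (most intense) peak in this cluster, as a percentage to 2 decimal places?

Binomial terms of (0.22342 + 0.77658)^3: M 0.0112, M+2 0.1163, M+4 0.4042, M+6 0.4683 → M+6 is the base peak.
P(M+6) = C(3,3) × 0.22342^0 × 0.77658^3 = 1 × 1.0000 × 0.46833715 = 0.468337 (base)
P(M) = C(3,0) × 0.22342^3 × 0.77658^0 = 1 × 0.01115234 × 1.0000 = 0.011152
Relative intensity = 0.011152 / 0.468337 × 100 = 2.38

2.38%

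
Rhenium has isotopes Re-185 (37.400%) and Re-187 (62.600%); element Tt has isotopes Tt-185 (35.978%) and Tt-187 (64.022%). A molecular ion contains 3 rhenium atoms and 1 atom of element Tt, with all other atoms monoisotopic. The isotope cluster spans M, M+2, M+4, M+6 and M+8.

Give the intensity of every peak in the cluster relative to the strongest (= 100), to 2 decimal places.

5.09 : 34.62 : 88.27 : 100.00 : 42.48

Rhenium pattern (n=3): 0.05231362 : 0.26268713 : 0.43968487 : 0.24531438
Element Tt pattern (n=1): 0.35978 : 0.64022
Convolve the two distributions (both contribute in 2-u steps):
  M: 0.05231362×0.35978 = 0.018821
  M+2: 0.05231362×0.64022 + 0.26268713×0.35978 = 0.128002
  M+4: 0.26268713×0.64022 + 0.43968487×0.35978 = 0.326367
  M+6: 0.43968487×0.64022 + 0.24531438×0.35978 = 0.369754
  M+8: 0.24531438×0.64022 = 0.157055
Scale to base peak (0.369754) = 100: 5.09 : 34.62 : 88.27 : 100.00 : 42.48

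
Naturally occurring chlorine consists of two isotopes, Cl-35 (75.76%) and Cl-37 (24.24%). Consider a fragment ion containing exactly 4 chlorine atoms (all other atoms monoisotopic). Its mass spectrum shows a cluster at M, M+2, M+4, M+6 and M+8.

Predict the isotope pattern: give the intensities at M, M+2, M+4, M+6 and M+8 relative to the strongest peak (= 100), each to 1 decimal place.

The 4 Cl atoms are independent, so intensities follow the terms of (0.7576 + 0.2424)^4.
P(M) = 0.7576^4 = 0.329428
P(M+2) = 4 × 0.7576^3 × 0.2424^1 = 0.421612
P(M+4) = 6 × 0.7576^2 × 0.2424^2 = 0.202347
P(M+6) = 4 × 0.7576^1 × 0.2424^3 = 0.043162
P(M+8) = 0.2424^4 = 0.003452
The M+2 peak is largest (0.421612); scaling to 100 gives 78.1 : 100.0 : 48.0 : 10.2 : 0.8.

78.1 : 100.0 : 48.0 : 10.2 : 0.8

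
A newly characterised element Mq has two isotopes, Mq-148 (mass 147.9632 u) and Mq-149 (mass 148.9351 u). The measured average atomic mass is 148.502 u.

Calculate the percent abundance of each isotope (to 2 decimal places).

Let x be the fractional abundance of Mq-148; then Mq-149 has abundance 1 − x.
147.9632·x + 148.9351·(1 − x) = 148.502
(147.9632 − 148.9351)·x = 148.502 − 148.9351
x = -0.4331 / -0.9719 = 0.44562 → 44.56% Mq-148, 55.44% Mq-149.

Mq-148: 44.56%, Mq-149: 55.44%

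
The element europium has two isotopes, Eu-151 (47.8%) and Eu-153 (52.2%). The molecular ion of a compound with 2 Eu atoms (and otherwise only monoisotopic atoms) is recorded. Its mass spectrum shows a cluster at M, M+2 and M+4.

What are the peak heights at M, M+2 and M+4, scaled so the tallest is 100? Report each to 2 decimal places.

45.79 : 100.00 : 54.60

The 2 Eu atoms are independent, so intensities follow the terms of (0.478 + 0.522)^2.
P(M) = 0.478^2 = 0.228484
P(M+2) = 2 × 0.478^1 × 0.522^1 = 0.499032
P(M+4) = 0.522^2 = 0.272484
The M+2 peak is largest (0.499032); scaling to 100 gives 45.79 : 100.00 : 54.60.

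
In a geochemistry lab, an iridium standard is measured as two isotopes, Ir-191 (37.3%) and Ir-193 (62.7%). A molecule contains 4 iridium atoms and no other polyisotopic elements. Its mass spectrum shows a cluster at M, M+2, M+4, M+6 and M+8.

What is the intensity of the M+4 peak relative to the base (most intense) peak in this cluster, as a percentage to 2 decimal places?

Binomial terms of (0.373 + 0.627)^4: M 0.0194, M+2 0.1302, M+4 0.3282, M+6 0.3678, M+8 0.1546 → M+6 is the base peak.
P(M+6) = C(4,3) × 0.373^1 × 0.627^3 = 4 × 0.3730 × 0.24649188 = 0.367766 (base)
P(M+4) = C(4,2) × 0.373^2 × 0.627^2 = 6 × 0.139129 × 0.393129 = 0.328174
Relative intensity = 0.328174 / 0.367766 × 100 = 89.23

89.23%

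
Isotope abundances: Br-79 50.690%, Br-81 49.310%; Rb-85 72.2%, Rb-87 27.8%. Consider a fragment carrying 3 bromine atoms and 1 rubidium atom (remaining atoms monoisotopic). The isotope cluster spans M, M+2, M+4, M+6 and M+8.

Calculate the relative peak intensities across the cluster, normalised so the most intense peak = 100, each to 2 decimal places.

Bromine pattern (n=3): 0.13024674 : 0.3801026 : 0.36975457 : 0.11989609
Rubidium pattern (n=1): 0.7220 : 0.2780
Convolve the two distributions (both contribute in 2-u steps):
  M: 0.13024674×0.7220 = 0.094038
  M+2: 0.13024674×0.2780 + 0.3801026×0.7220 = 0.310643
  M+4: 0.3801026×0.2780 + 0.36975457×0.7220 = 0.372631
  M+6: 0.36975457×0.2780 + 0.11989609×0.7220 = 0.189357
  M+8: 0.11989609×0.2780 = 0.033331
Scale to base peak (0.372631) = 100: 25.24 : 83.36 : 100.00 : 50.82 : 8.94

25.24 : 83.36 : 100.00 : 50.82 : 8.94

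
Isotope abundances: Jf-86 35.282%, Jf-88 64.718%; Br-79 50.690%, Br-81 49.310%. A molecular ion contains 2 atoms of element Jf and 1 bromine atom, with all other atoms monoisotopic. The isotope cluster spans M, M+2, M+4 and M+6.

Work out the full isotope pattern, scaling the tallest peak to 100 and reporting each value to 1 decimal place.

Element Jf pattern (n=2): 0.12448195 : 0.4566761 : 0.41884195
Bromine pattern (n=1): 0.5069 : 0.4931
Convolve the two distributions (both contribute in 2-u steps):
  M: 0.12448195×0.5069 = 0.063100
  M+2: 0.12448195×0.4931 + 0.4566761×0.5069 = 0.292871
  M+4: 0.4566761×0.4931 + 0.41884195×0.5069 = 0.437498
  M+6: 0.41884195×0.4931 = 0.206531
Scale to base peak (0.437498) = 100: 14.4 : 66.9 : 100.0 : 47.2

14.4 : 66.9 : 100.0 : 47.2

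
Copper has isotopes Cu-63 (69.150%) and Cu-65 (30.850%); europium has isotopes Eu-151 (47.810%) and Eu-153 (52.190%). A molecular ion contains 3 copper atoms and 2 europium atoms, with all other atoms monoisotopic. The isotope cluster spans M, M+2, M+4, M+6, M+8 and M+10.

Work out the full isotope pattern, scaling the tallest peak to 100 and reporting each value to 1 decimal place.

Copper pattern (n=3): 0.33065611 : 0.44254842 : 0.19743483 : 0.02936064
Europium pattern (n=2): 0.22857961 : 0.49904078 : 0.27237961
Convolve the two distributions (both contribute in 2-u steps):
  M: 0.33065611×0.22857961 = 0.075581
  M+2: 0.33065611×0.49904078 + 0.44254842×0.22857961 = 0.266168
  M+4: 0.33065611×0.27237961 + 0.44254842×0.49904078 + 0.19743483×0.22857961 = 0.356043
  M+6: 0.44254842×0.27237961 + 0.19743483×0.49904078 + 0.02936064×0.22857961 = 0.225780
  M+8: 0.19743483×0.27237961 + 0.02936064×0.49904078 = 0.068429
  M+10: 0.02936064×0.27237961 = 0.007997
Scale to base peak (0.356043) = 100: 21.2 : 74.8 : 100.0 : 63.4 : 19.2 : 2.2

21.2 : 74.8 : 100.0 : 63.4 : 19.2 : 2.2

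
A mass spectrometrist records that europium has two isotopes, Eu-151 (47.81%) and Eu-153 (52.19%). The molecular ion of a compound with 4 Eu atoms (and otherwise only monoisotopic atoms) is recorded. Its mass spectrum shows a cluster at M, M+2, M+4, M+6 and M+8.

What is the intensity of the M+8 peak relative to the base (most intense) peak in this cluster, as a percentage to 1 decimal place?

(0.4781 + 0.5219)^4 gives M 0.0522, M+2 0.2281, M+4 0.3736, M+6 0.2719, M+8 0.0742; the largest is M+4.
P(M+4) = C(4,2) × 0.4781^2 × 0.5219^2 = 6 × 0.22857961 × 0.27237961 = 0.373563 (base)
P(M+8) = C(4,4) × 0.4781^0 × 0.5219^4 = 1 × 1.0000 × 0.07419065 = 0.074191
Relative intensity = 0.074191 / 0.373563 × 100 = 19.9

19.9%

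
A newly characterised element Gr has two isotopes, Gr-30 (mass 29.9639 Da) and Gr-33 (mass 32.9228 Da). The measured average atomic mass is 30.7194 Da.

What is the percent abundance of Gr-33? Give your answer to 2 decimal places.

25.53%

Writing the weighted mean with unknown fraction x of Gr-30:
29.9639·x + 32.9228·(1 − x) = 30.7194
(29.9639 − 32.9228)·x = 30.7194 − 32.9228
x = -2.2034 / -2.9589 = 0.74467 → 74.47% Gr-30, 25.53% Gr-33.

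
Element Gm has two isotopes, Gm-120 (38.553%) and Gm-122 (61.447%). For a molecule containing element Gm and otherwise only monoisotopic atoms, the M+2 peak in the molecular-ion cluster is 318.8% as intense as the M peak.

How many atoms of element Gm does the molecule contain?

2

The M+2/M ratio from n Gm atoms is n · q/p = n · 0.61447/0.38553.
n = 3.188 × 0.38553/0.61447 = 2.00 ≈ 2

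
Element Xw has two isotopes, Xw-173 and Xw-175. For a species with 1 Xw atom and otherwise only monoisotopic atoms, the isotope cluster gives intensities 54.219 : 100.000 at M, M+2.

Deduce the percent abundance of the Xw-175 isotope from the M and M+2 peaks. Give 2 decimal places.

64.84%

If p is the fraction of Xw that is Xw-173, then I(M+2)/I(M) = [C(1,1)·p^0·(1−p)] / p^1 = 1·(1−p)/p = 100.000/54.219 = 1.8444
(1−p)/p = 1.8444/1 = 1.8444  ⇒  p = 1/(1 + 1.8444) = 0.3516
Xw-173: 35.16%, Xw-175: 64.84%.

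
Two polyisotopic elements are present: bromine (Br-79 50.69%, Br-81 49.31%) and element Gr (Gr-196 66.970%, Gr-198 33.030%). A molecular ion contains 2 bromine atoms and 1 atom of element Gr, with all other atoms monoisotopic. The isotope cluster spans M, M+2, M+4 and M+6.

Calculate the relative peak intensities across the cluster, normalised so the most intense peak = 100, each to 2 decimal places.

Bromine pattern (n=2): 0.25694761 : 0.49990478 : 0.24314761
Element Gr pattern (n=1): 0.6697 : 0.3303
Convolve the two distributions (both contribute in 2-u steps):
  M: 0.25694761×0.6697 = 0.172078
  M+2: 0.25694761×0.3303 + 0.49990478×0.6697 = 0.419656
  M+4: 0.49990478×0.3303 + 0.24314761×0.6697 = 0.327955
  M+6: 0.24314761×0.3303 = 0.080312
Scale to base peak (0.419656) = 100: 41.00 : 100.00 : 78.15 : 19.14

41.00 : 100.00 : 78.15 : 19.14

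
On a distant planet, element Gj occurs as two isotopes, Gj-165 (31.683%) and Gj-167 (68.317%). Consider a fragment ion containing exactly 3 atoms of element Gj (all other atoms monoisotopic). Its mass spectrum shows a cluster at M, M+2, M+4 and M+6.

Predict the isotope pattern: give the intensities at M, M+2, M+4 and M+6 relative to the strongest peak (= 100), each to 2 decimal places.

7.17 : 46.38 : 100.00 : 71.88

Expanding (0.31683 + 0.68317)^3:
P(M) = 0.31683^3 = 0.031804
P(M+2) = 3 × 0.31683^2 × 0.68317^1 = 0.205732
P(M+4) = 3 × 0.31683^1 × 0.68317^2 = 0.443614
P(M+6) = 0.68317^3 = 0.318850
The M+4 peak is largest (0.443614); scaling to 100 gives 7.17 : 46.38 : 100.00 : 71.88.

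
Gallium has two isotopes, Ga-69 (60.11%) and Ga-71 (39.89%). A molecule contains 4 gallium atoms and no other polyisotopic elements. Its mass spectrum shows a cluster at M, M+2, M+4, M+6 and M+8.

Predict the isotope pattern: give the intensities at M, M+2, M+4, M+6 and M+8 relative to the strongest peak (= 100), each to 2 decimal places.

Expanding (0.6011 + 0.3989)^4:
P(M) = 0.6011^4 = 0.130553
P(M+2) = 4 × 0.6011^3 × 0.3989^1 = 0.346549
P(M+4) = 6 × 0.6011^2 × 0.3989^2 = 0.344963
P(M+6) = 4 × 0.6011^1 × 0.3989^3 = 0.152616
P(M+8) = 0.3989^4 = 0.025320
The M+2 peak is largest (0.346549); scaling to 100 gives 37.67 : 100.00 : 99.54 : 44.04 : 7.31.

37.67 : 100.00 : 99.54 : 44.04 : 7.31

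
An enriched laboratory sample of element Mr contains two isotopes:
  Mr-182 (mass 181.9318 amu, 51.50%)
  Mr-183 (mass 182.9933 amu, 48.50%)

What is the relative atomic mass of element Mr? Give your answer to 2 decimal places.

Average mass = Σ (abundance × isotope mass) = 0.5150 × 181.9318 + 0.4850 × 182.9933
= 93.69488 + 88.75175 = 182.44663 amu

182.45 amu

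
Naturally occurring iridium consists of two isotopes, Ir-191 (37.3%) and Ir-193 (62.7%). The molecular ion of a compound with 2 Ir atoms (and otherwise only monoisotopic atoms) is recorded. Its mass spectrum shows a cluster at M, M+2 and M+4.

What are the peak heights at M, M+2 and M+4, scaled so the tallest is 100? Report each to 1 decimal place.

29.7 : 100.0 : 84.0

Expanding (0.373 + 0.627)^2:
P(M) = 0.373^2 = 0.139129
P(M+2) = 2 × 0.373^1 × 0.627^1 = 0.467742
P(M+4) = 0.627^2 = 0.393129
The M+2 peak is largest (0.467742); scaling to 100 gives 29.7 : 100.0 : 84.0.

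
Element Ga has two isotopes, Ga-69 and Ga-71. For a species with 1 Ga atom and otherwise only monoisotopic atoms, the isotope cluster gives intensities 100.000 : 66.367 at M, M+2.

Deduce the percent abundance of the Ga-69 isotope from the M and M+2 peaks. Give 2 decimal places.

60.11%

Let p = fractional abundance of Ga-69. I(M+2)/I(M) = [C(1,1)·p^0·(1−p)] / p^1 = 1·(1−p)/p = 66.367/100.000 = 0.6637
(1−p)/p = 0.6637/1 = 0.6637  ⇒  p = 1/(1 + 0.6637) = 0.6011
Ga-69: 60.11%, Ga-71: 39.89%.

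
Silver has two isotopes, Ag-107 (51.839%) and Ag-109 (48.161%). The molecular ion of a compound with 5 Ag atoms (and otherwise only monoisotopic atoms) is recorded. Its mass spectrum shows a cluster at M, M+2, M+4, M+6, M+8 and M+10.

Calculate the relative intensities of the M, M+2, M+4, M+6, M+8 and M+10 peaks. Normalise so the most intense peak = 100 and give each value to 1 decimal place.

Each Ag atom is independently Ag-107 (p = 0.51839) or Ag-109 (q = 0.48161); the cluster is the binomial expansion (p + q)^5.
P(M) = 0.51839^5 = 0.037435
P(M+2) = 5 × 0.51839^4 × 0.48161^1 = 0.173897
P(M+4) = 10 × 0.51839^3 × 0.48161^2 = 0.323118
P(M+6) = 10 × 0.51839^2 × 0.48161^3 = 0.300192
P(M+8) = 5 × 0.51839^1 × 0.48161^4 = 0.139447
P(M+10) = 0.48161^5 = 0.025911
The M+4 peak is largest (0.323118); scaling to 100 gives 11.6 : 53.8 : 100.0 : 92.9 : 43.2 : 8.0.

11.6 : 53.8 : 100.0 : 92.9 : 43.2 : 8.0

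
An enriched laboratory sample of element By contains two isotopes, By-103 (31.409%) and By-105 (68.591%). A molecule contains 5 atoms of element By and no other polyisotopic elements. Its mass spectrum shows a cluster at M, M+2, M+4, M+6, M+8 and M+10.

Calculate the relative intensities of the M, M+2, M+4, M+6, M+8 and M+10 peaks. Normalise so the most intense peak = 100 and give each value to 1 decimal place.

0.9 : 9.6 : 41.9 : 91.6 : 100.0 : 43.7

The 5 By atoms are independent, so intensities follow the terms of (0.31409 + 0.68591)^5.
P(M) = 0.31409^5 = 0.003057
P(M+2) = 5 × 0.31409^4 × 0.68591^1 = 0.033377
P(M+4) = 10 × 0.31409^3 × 0.68591^2 = 0.145780
P(M+6) = 10 × 0.31409^2 × 0.68591^3 = 0.318353
P(M+8) = 5 × 0.31409^1 × 0.68591^4 = 0.347610
P(M+10) = 0.68591^5 = 0.151822
The M+8 peak is largest (0.347610); scaling to 100 gives 0.9 : 9.6 : 41.9 : 91.6 : 100.0 : 43.7.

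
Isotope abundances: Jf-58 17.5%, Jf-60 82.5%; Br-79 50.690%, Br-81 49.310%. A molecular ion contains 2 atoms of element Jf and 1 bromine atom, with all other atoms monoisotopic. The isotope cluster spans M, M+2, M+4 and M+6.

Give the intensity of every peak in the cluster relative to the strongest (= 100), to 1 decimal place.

Element Jf pattern (n=2): 0.030625 : 0.28875 : 0.680625
Bromine pattern (n=1): 0.5069 : 0.4931
Convolve the two distributions (both contribute in 2-u steps):
  M: 0.030625×0.5069 = 0.015524
  M+2: 0.030625×0.4931 + 0.28875×0.5069 = 0.161469
  M+4: 0.28875×0.4931 + 0.680625×0.5069 = 0.487391
  M+6: 0.680625×0.4931 = 0.335616
Scale to base peak (0.487391) = 100: 3.2 : 33.1 : 100.0 : 68.9

3.2 : 33.1 : 100.0 : 68.9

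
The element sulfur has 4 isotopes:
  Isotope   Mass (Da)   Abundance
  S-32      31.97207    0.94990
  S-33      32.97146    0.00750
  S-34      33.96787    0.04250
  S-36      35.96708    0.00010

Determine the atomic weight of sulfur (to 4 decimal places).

32.0648 Da

Ar = Σ fᵢ·mᵢ = 0.94990 × 31.97207 + 0.00750 × 32.97146 + 0.04250 × 33.96787 + 0.00010 × 35.96708
= 30.370269 + 0.247286 + 1.443634 + 0.003597 = 32.064786 Da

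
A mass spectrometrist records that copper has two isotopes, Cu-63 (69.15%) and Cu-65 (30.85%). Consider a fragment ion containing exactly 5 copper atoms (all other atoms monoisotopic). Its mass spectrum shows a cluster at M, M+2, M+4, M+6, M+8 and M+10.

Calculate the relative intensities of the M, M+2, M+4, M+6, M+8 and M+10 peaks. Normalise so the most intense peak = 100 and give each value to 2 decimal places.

44.83 : 100.00 : 89.23 : 39.81 : 8.88 : 0.79

Expanding (0.6915 + 0.3085)^5:
P(M) = 0.6915^5 = 0.158111
P(M+2) = 5 × 0.6915^4 × 0.3085^1 = 0.352691
P(M+4) = 10 × 0.6915^3 × 0.3085^2 = 0.314693
P(M+6) = 10 × 0.6915^2 × 0.3085^3 = 0.140394
P(M+8) = 5 × 0.6915^1 × 0.3085^4 = 0.031317
P(M+10) = 0.3085^5 = 0.002794
The M+2 peak is largest (0.352691); scaling to 100 gives 44.83 : 100.00 : 89.23 : 39.81 : 8.88 : 0.79.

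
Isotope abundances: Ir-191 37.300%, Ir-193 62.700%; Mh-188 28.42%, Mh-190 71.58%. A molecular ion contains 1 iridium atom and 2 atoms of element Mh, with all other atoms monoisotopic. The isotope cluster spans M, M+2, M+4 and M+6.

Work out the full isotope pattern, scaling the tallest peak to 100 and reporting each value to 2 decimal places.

6.75 : 45.36 : 100.00 : 72.00

Iridium pattern (n=1): 0.3730 : 0.6270
Element Mh pattern (n=2): 0.08076964 : 0.40686072 : 0.51236964
Convolve the two distributions (both contribute in 2-u steps):
  M: 0.3730×0.08076964 = 0.030127
  M+2: 0.3730×0.40686072 + 0.6270×0.08076964 = 0.202402
  M+4: 0.3730×0.51236964 + 0.6270×0.40686072 = 0.446216
  M+6: 0.6270×0.51236964 = 0.321256
Scale to base peak (0.446216) = 100: 6.75 : 45.36 : 100.00 : 72.00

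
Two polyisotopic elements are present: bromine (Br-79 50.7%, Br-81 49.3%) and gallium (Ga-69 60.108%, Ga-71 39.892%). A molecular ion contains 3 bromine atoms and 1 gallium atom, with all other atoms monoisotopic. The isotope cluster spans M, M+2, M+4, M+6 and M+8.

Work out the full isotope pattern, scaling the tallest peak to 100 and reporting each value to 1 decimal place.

Bromine pattern (n=3): 0.13032384 : 0.38017547 : 0.36967753 : 0.11982316
Gallium pattern (n=1): 0.60108 : 0.39892
Convolve the two distributions (both contribute in 2-u steps):
  M: 0.13032384×0.60108 = 0.078335
  M+2: 0.13032384×0.39892 + 0.38017547×0.60108 = 0.280505
  M+4: 0.38017547×0.39892 + 0.36967753×0.60108 = 0.373865
  M+6: 0.36967753×0.39892 + 0.11982316×0.60108 = 0.219495
  M+8: 0.11982316×0.39892 = 0.047800
Scale to base peak (0.373865) = 100: 21.0 : 75.0 : 100.0 : 58.7 : 12.8

21.0 : 75.0 : 100.0 : 58.7 : 12.8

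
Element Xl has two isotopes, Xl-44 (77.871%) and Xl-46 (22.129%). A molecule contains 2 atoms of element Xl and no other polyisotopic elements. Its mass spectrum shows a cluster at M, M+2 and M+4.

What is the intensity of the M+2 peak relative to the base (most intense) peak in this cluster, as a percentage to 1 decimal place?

Term probabilities: M 0.6064, M+2 0.3446, M+4 0.0490. Base peak = M.
P(M) = C(2,0) × 0.77871^2 × 0.22129^0 = 1 × 0.60638926 × 1.0000 = 0.606389 (base)
P(M+2) = C(2,1) × 0.77871^1 × 0.22129^1 = 2 × 0.77871 × 0.22129 = 0.344641
Relative intensity = 0.344641 / 0.606389 × 100 = 56.8

56.8%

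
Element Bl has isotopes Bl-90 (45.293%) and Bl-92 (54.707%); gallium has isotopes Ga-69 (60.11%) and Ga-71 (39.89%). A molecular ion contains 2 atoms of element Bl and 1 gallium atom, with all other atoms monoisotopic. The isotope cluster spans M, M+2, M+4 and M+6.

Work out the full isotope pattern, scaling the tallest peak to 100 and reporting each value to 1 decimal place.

Element Bl pattern (n=2): 0.20514558 : 0.49556883 : 0.29928558
Gallium pattern (n=1): 0.6011 : 0.3989
Convolve the two distributions (both contribute in 2-u steps):
  M: 0.20514558×0.6011 = 0.123313
  M+2: 0.20514558×0.3989 + 0.49556883×0.6011 = 0.379719
  M+4: 0.49556883×0.3989 + 0.29928558×0.6011 = 0.377583
  M+6: 0.29928558×0.3989 = 0.119385
Scale to base peak (0.379719) = 100: 32.5 : 100.0 : 99.4 : 31.4

32.5 : 100.0 : 99.4 : 31.4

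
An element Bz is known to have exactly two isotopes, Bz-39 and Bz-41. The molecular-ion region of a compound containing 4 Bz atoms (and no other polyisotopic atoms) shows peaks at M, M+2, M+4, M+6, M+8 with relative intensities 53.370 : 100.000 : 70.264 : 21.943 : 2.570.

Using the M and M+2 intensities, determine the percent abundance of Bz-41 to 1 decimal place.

31.9%

If p is the fraction of Bz that is Bz-39, then I(M+2)/I(M) = [C(4,1)·p^3·(1−p)] / p^4 = 4·(1−p)/p = 100.000/53.370 = 1.8737
(1−p)/p = 1.8737/4 = 0.4684  ⇒  p = 1/(1 + 0.4684) = 0.6810
Bz-39: 68.1%, Bz-41: 31.9%.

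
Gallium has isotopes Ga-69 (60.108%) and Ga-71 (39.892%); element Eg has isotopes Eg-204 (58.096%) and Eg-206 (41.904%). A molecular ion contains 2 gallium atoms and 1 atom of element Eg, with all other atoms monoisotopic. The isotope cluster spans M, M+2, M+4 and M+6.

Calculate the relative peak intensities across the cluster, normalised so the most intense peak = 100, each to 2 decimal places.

Gallium pattern (n=2): 0.36129717 : 0.47956567 : 0.15913717
Element Eg pattern (n=1): 0.58096 : 0.41904
Convolve the two distributions (both contribute in 2-u steps):
  M: 0.36129717×0.58096 = 0.209899
  M+2: 0.36129717×0.41904 + 0.47956567×0.58096 = 0.430006
  M+4: 0.47956567×0.41904 + 0.15913717×0.58096 = 0.293410
  M+6: 0.15913717×0.41904 = 0.066685
Scale to base peak (0.430006) = 100: 48.81 : 100.00 : 68.23 : 15.51

48.81 : 100.00 : 68.23 : 15.51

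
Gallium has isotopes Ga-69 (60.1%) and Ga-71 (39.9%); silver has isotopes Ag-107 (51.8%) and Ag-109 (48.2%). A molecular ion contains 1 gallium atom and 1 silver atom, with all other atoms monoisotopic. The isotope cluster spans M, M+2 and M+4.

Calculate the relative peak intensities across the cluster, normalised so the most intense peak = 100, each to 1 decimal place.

Gallium pattern (n=1): 0.6010 : 0.3990
Silver pattern (n=1): 0.5180 : 0.4820
Convolve the two distributions (both contribute in 2-u steps):
  M: 0.6010×0.5180 = 0.311318
  M+2: 0.6010×0.4820 + 0.3990×0.5180 = 0.496364
  M+4: 0.3990×0.4820 = 0.192318
Scale to base peak (0.496364) = 100: 62.7 : 100.0 : 38.7

62.7 : 100.0 : 38.7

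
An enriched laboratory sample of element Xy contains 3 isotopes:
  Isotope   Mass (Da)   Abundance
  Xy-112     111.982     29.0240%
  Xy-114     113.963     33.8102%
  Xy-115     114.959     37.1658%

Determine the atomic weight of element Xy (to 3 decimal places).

The abundance-weighted mean is 0.290240 × 111.982 + 0.338102 × 113.963 + 0.371658 × 114.959
= 32.5017 + 38.5311 + 42.7254 = 113.7582 Da

113.758 Da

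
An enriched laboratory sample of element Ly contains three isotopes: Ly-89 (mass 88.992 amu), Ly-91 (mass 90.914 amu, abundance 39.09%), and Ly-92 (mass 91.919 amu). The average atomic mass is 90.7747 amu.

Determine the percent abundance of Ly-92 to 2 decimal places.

35.24%

The remaining 60.91% is split between Ly-89 (fraction x) and Ly-92 (fraction 0.6091 − x).
Substituting: 88.992x + 91.919(0.6091 − x) = 55.2364174
(88.992 − 91.919)x = -0.7514455  ⇒  x = 0.25673, y = 0.35237
Ly-89: 25.67%, Ly-92: 35.24%.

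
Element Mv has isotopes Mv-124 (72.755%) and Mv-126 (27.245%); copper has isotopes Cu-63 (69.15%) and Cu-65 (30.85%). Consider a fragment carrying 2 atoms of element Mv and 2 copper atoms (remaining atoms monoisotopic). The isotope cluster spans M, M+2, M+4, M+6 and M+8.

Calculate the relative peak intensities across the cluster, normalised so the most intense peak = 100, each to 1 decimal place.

60.9 : 100.0 : 61.4 : 16.7 : 1.7

Element Mv pattern (n=2): 0.529329 : 0.396442 : 0.074229
Copper pattern (n=2): 0.47817225 : 0.4266555 : 0.09517225
Convolve the two distributions (both contribute in 2-u steps):
  M: 0.529329×0.47817225 = 0.253110
  M+2: 0.529329×0.4266555 + 0.396442×0.47817225 = 0.415409
  M+4: 0.529329×0.09517225 + 0.396442×0.4266555 + 0.074229×0.47817225 = 0.255016
  M+6: 0.396442×0.09517225 + 0.074229×0.4266555 = 0.069400
  M+8: 0.074229×0.09517225 = 0.007065
Scale to base peak (0.415409) = 100: 60.9 : 100.0 : 61.4 : 16.7 : 1.7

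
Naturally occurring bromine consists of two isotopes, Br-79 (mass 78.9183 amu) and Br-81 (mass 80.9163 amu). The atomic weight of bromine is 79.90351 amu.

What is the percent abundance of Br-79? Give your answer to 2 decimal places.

With x = fraction of Br-79 (so Br-81 is 1 − x):
78.9183·x + 80.9163·(1 − x) = 79.90351
(78.9183 − 80.9163)·x = 79.90351 − 80.9163
x = -1.01279 / -1.9980 = 0.50690 → 50.69% Br-79, 49.31% Br-81.

50.69%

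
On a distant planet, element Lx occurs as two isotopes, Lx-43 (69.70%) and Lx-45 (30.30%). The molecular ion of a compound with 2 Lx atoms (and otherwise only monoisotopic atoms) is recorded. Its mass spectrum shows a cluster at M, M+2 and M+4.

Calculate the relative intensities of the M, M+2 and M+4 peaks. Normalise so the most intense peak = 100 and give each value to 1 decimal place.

100.0 : 86.9 : 18.9

The 2 Lx atoms are independent, so intensities follow the terms of (0.6970 + 0.3030)^2.
P(M) = 0.6970^2 = 0.485809
P(M+2) = 2 × 0.6970^1 × 0.3030^1 = 0.422382
P(M+4) = 0.3030^2 = 0.091809
The M peak is largest (0.485809); scaling to 100 gives 100.0 : 86.9 : 18.9.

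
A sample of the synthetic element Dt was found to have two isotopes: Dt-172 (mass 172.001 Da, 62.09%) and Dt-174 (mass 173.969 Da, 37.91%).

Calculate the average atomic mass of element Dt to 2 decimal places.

Weight each isotope mass by its fractional abundance: 0.6209 × 172.001 + 0.3791 × 173.969
= 106.7954 + 65.9516 = 172.7470 Da

172.75 Da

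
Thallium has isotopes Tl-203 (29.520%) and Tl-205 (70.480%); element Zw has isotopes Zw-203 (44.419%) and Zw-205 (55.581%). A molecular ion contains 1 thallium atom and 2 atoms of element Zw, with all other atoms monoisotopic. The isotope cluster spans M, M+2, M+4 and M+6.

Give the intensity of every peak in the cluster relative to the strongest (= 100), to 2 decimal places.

Thallium pattern (n=1): 0.2952 : 0.7048
Element Zw pattern (n=2): 0.19730476 : 0.49377049 : 0.30892476
Convolve the two distributions (both contribute in 2-u steps):
  M: 0.2952×0.19730476 = 0.058244
  M+2: 0.2952×0.49377049 + 0.7048×0.19730476 = 0.284821
  M+4: 0.2952×0.30892476 + 0.7048×0.49377049 = 0.439204
  M+6: 0.7048×0.30892476 = 0.217730
Scale to base peak (0.439204) = 100: 13.26 : 64.85 : 100.00 : 49.57

13.26 : 64.85 : 100.00 : 49.57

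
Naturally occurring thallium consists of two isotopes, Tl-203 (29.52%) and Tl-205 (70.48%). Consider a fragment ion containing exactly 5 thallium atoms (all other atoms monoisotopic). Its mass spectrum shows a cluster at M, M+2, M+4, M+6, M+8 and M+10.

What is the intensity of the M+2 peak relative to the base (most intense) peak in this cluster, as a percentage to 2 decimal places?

7.35%

Term probabilities: M 0.0022, M+2 0.0268, M+4 0.1278, M+6 0.3051, M+8 0.3642, M+10 0.1739. Base peak = M+8.
P(M+8) = C(5,4) × 0.2952^1 × 0.7048^4 = 5 × 0.2952 × 0.24675365 = 0.364208 (base)
P(M+2) = C(5,1) × 0.2952^4 × 0.7048^1 = 5 × 0.00759391 × 0.7048 = 0.026761
Relative intensity = 0.026761 / 0.364208 × 100 = 7.35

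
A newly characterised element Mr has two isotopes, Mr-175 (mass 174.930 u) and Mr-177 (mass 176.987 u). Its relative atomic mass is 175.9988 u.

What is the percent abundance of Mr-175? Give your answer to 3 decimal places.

With x = fraction of Mr-175 (so Mr-177 is 1 − x):
174.930·x + 176.987·(1 − x) = 175.9988
(174.930 − 176.987)·x = 175.9988 − 176.987
x = -0.9882 / -2.057 = 0.48041 → 48.041% Mr-175, 51.959% Mr-177.

48.041%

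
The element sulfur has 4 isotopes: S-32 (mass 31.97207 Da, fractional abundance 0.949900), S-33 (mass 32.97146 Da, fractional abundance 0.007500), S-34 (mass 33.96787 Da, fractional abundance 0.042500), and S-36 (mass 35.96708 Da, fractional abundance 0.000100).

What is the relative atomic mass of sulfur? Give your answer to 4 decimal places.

Average mass = Σ (abundance × isotope mass) = 0.949900 × 31.97207 + 0.007500 × 32.97146 + 0.042500 × 33.96787 + 0.000100 × 35.96708
= 30.370269 + 0.247286 + 1.443634 + 0.003597 = 32.064786 Da

32.0648 Da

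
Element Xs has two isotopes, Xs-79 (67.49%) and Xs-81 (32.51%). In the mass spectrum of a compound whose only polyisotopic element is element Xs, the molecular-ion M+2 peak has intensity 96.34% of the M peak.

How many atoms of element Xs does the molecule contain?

2

With n Xs atoms, P(M+2)/P(M) = C(n,1)·p^(n−1)q / p^n = n·q/p = n · 0.3251/0.6749.
n = 0.9634 × 0.6749/0.3251 = 2.00 ≈ 2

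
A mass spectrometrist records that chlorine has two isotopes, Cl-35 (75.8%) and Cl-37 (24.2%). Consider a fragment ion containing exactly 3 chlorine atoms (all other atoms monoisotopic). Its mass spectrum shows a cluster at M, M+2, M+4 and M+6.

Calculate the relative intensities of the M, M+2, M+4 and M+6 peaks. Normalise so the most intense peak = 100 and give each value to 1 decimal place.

100.0 : 95.8 : 30.6 : 3.3

Expanding (0.758 + 0.242)^3:
P(M) = 0.758^3 = 0.435520
P(M+2) = 3 × 0.758^2 × 0.242^1 = 0.417133
P(M+4) = 3 × 0.758^1 × 0.242^2 = 0.133175
P(M+6) = 0.242^3 = 0.014172
The M peak is largest (0.435520); scaling to 100 gives 100.0 : 95.8 : 30.6 : 3.3.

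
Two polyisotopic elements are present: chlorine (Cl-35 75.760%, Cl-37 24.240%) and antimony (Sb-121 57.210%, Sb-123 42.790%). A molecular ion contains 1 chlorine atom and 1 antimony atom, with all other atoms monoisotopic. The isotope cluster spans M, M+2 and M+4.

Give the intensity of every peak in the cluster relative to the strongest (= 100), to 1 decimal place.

93.6 : 100.0 : 22.4

Chlorine pattern (n=1): 0.7576 : 0.2424
Antimony pattern (n=1): 0.5721 : 0.4279
Convolve the two distributions (both contribute in 2-u steps):
  M: 0.7576×0.5721 = 0.433423
  M+2: 0.7576×0.4279 + 0.2424×0.5721 = 0.462854
  M+4: 0.2424×0.4279 = 0.103723
Scale to base peak (0.462854) = 100: 93.6 : 100.0 : 22.4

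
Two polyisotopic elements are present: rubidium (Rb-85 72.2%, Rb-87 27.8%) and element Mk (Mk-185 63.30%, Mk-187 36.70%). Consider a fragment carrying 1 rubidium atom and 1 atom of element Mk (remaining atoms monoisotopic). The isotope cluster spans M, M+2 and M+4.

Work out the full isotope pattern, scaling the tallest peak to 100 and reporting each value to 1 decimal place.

100.0 : 96.5 : 22.3

Rubidium pattern (n=1): 0.7220 : 0.2780
Element Mk pattern (n=1): 0.6330 : 0.3670
Convolve the two distributions (both contribute in 2-u steps):
  M: 0.7220×0.6330 = 0.457026
  M+2: 0.7220×0.3670 + 0.2780×0.6330 = 0.440948
  M+4: 0.2780×0.3670 = 0.102026
Scale to base peak (0.457026) = 100: 100.0 : 96.5 : 22.3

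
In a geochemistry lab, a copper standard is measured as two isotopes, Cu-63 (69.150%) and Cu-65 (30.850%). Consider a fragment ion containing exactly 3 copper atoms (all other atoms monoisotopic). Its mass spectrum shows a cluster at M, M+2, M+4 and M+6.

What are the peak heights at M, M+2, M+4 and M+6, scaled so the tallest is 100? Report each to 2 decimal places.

The 3 Cu atoms are independent, so intensities follow the terms of (0.69150 + 0.30850)^3.
P(M) = 0.69150^3 = 0.330656
P(M+2) = 3 × 0.69150^2 × 0.30850^1 = 0.442548
P(M+4) = 3 × 0.69150^1 × 0.30850^2 = 0.197435
P(M+6) = 0.30850^3 = 0.029361
The M+2 peak is largest (0.442548); scaling to 100 gives 74.72 : 100.00 : 44.61 : 6.63.

74.72 : 100.00 : 44.61 : 6.63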